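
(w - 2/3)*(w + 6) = w^2 + 16*w/3 - 4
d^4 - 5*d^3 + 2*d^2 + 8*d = d*(d - 4)*(d - 2)*(d + 1)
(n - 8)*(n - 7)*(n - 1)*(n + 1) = n^4 - 15*n^3 + 55*n^2 + 15*n - 56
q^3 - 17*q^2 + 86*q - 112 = (q - 8)*(q - 7)*(q - 2)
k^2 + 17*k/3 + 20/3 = (k + 5/3)*(k + 4)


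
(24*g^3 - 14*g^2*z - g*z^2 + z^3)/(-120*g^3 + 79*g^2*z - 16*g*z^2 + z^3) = (-8*g^2 + 2*g*z + z^2)/(40*g^2 - 13*g*z + z^2)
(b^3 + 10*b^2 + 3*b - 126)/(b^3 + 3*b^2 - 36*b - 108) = (b^2 + 4*b - 21)/(b^2 - 3*b - 18)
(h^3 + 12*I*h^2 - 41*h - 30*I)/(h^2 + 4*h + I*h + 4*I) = (h^2 + 11*I*h - 30)/(h + 4)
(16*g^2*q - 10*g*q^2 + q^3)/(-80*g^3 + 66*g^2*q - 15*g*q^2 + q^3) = q/(-5*g + q)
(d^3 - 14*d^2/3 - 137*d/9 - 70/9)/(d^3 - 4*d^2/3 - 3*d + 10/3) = (3*d^2 - 19*d - 14)/(3*(d^2 - 3*d + 2))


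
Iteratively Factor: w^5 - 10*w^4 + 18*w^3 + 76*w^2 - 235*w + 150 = (w - 2)*(w^4 - 8*w^3 + 2*w^2 + 80*w - 75) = (w - 5)*(w - 2)*(w^3 - 3*w^2 - 13*w + 15) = (w - 5)*(w - 2)*(w - 1)*(w^2 - 2*w - 15) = (w - 5)*(w - 2)*(w - 1)*(w + 3)*(w - 5)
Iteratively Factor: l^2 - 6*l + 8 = (l - 4)*(l - 2)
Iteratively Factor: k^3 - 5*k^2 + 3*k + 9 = (k - 3)*(k^2 - 2*k - 3) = (k - 3)*(k + 1)*(k - 3)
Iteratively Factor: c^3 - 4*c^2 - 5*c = (c + 1)*(c^2 - 5*c) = (c - 5)*(c + 1)*(c)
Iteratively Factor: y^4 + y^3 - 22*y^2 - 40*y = (y + 4)*(y^3 - 3*y^2 - 10*y) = (y + 2)*(y + 4)*(y^2 - 5*y) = (y - 5)*(y + 2)*(y + 4)*(y)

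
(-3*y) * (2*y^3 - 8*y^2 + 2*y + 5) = -6*y^4 + 24*y^3 - 6*y^2 - 15*y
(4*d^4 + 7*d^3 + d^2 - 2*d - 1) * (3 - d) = -4*d^5 + 5*d^4 + 20*d^3 + 5*d^2 - 5*d - 3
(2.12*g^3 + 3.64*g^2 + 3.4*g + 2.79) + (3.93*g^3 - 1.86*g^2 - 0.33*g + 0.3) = 6.05*g^3 + 1.78*g^2 + 3.07*g + 3.09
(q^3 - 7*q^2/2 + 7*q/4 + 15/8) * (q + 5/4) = q^4 - 9*q^3/4 - 21*q^2/8 + 65*q/16 + 75/32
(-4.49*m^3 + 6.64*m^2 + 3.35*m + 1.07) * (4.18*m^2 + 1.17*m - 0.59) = -18.7682*m^5 + 22.5019*m^4 + 24.4209*m^3 + 4.4745*m^2 - 0.7246*m - 0.6313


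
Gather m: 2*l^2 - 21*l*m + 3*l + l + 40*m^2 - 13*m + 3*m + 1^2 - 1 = 2*l^2 + 4*l + 40*m^2 + m*(-21*l - 10)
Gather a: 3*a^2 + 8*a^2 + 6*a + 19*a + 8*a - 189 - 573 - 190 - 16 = 11*a^2 + 33*a - 968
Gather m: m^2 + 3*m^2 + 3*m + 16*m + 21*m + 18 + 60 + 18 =4*m^2 + 40*m + 96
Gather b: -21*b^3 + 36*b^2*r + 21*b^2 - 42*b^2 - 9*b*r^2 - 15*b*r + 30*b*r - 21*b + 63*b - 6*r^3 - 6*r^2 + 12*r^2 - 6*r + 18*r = -21*b^3 + b^2*(36*r - 21) + b*(-9*r^2 + 15*r + 42) - 6*r^3 + 6*r^2 + 12*r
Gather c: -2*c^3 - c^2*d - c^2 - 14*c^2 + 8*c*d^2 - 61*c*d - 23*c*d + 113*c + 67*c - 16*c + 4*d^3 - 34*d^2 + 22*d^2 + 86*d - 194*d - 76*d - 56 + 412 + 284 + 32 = -2*c^3 + c^2*(-d - 15) + c*(8*d^2 - 84*d + 164) + 4*d^3 - 12*d^2 - 184*d + 672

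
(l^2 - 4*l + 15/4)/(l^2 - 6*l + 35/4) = (2*l - 3)/(2*l - 7)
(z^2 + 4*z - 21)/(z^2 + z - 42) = (z - 3)/(z - 6)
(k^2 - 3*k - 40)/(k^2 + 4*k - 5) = (k - 8)/(k - 1)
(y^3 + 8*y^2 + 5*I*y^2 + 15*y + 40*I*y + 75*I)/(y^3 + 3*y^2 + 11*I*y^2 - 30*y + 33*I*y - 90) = (y + 5)/(y + 6*I)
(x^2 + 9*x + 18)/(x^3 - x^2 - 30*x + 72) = (x + 3)/(x^2 - 7*x + 12)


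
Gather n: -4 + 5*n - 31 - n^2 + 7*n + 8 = -n^2 + 12*n - 27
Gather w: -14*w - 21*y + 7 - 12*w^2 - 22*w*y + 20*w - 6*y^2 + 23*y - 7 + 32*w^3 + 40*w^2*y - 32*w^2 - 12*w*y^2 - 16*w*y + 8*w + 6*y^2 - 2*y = 32*w^3 + w^2*(40*y - 44) + w*(-12*y^2 - 38*y + 14)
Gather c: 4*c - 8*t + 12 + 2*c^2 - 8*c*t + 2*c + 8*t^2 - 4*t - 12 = 2*c^2 + c*(6 - 8*t) + 8*t^2 - 12*t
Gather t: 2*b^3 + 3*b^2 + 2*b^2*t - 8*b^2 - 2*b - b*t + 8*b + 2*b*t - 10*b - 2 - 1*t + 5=2*b^3 - 5*b^2 - 4*b + t*(2*b^2 + b - 1) + 3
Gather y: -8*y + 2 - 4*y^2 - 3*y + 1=-4*y^2 - 11*y + 3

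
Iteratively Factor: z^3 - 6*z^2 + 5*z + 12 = (z - 3)*(z^2 - 3*z - 4) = (z - 3)*(z + 1)*(z - 4)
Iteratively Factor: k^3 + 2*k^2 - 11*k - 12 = (k + 4)*(k^2 - 2*k - 3) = (k - 3)*(k + 4)*(k + 1)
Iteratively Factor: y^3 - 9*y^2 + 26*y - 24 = (y - 2)*(y^2 - 7*y + 12) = (y - 3)*(y - 2)*(y - 4)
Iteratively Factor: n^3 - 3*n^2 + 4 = (n - 2)*(n^2 - n - 2) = (n - 2)*(n + 1)*(n - 2)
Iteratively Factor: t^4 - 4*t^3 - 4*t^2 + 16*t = (t - 4)*(t^3 - 4*t) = t*(t - 4)*(t^2 - 4) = t*(t - 4)*(t + 2)*(t - 2)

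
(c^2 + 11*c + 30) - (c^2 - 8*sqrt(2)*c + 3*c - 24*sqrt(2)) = 8*c + 8*sqrt(2)*c + 30 + 24*sqrt(2)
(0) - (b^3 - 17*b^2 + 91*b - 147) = -b^3 + 17*b^2 - 91*b + 147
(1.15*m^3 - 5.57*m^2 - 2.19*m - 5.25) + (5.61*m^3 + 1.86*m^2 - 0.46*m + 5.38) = 6.76*m^3 - 3.71*m^2 - 2.65*m + 0.13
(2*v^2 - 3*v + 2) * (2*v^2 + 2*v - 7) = 4*v^4 - 2*v^3 - 16*v^2 + 25*v - 14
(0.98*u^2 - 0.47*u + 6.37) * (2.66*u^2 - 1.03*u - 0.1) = 2.6068*u^4 - 2.2596*u^3 + 17.3303*u^2 - 6.5141*u - 0.637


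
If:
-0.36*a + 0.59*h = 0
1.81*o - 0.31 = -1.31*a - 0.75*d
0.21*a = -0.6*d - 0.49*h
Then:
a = 0.460096849254764 - 2.68637192629394*o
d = 2.27886296459342*o - 0.390302496698321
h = 0.280737060562229 - 1.63914219231495*o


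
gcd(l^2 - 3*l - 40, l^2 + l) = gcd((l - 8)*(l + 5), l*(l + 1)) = 1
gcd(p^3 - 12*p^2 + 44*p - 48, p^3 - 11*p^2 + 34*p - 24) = p^2 - 10*p + 24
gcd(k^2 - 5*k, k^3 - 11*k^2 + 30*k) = k^2 - 5*k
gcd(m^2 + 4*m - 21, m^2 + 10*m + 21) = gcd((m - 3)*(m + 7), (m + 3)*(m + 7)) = m + 7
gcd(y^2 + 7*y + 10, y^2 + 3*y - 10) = y + 5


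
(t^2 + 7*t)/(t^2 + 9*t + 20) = t*(t + 7)/(t^2 + 9*t + 20)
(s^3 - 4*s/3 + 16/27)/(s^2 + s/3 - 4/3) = (9*s^2 - 12*s + 4)/(9*(s - 1))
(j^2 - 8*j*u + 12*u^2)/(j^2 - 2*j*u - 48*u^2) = (-j^2 + 8*j*u - 12*u^2)/(-j^2 + 2*j*u + 48*u^2)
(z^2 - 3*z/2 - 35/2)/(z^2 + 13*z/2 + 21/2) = (z - 5)/(z + 3)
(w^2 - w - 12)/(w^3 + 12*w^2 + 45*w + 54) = (w - 4)/(w^2 + 9*w + 18)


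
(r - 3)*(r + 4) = r^2 + r - 12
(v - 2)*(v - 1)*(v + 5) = v^3 + 2*v^2 - 13*v + 10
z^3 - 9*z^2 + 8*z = z*(z - 8)*(z - 1)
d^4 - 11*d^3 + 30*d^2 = d^2*(d - 6)*(d - 5)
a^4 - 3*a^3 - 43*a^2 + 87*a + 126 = (a - 7)*(a - 3)*(a + 1)*(a + 6)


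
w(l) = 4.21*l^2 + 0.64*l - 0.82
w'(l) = 8.42*l + 0.64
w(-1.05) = 3.15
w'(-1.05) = -8.20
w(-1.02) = 2.91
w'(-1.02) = -7.95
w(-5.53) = 124.39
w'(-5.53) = -45.92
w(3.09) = 41.36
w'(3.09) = 26.66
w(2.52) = 27.53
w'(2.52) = 21.86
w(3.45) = 51.50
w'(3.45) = 29.69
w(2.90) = 36.44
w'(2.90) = 25.06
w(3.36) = 48.86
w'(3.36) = 28.93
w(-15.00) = 936.83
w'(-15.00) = -125.66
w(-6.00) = 146.90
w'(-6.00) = -49.88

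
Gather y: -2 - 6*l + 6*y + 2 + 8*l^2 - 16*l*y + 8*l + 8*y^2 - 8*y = 8*l^2 + 2*l + 8*y^2 + y*(-16*l - 2)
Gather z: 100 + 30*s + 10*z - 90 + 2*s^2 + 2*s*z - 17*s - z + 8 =2*s^2 + 13*s + z*(2*s + 9) + 18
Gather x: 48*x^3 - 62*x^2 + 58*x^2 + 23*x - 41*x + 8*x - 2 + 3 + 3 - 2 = 48*x^3 - 4*x^2 - 10*x + 2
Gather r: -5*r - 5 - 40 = -5*r - 45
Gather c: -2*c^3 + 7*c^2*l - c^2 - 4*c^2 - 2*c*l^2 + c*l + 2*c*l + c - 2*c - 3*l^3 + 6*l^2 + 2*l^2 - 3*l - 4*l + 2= -2*c^3 + c^2*(7*l - 5) + c*(-2*l^2 + 3*l - 1) - 3*l^3 + 8*l^2 - 7*l + 2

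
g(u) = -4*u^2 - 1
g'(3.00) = -24.00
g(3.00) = -37.00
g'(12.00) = -96.00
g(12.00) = -577.00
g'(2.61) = -20.88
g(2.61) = -28.25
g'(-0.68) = 5.44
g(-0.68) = -2.85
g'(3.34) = -26.72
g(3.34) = -45.62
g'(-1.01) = 8.08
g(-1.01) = -5.08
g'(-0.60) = 4.80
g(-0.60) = -2.44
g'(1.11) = -8.88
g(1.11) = -5.93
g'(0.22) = -1.76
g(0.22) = -1.19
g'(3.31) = -26.48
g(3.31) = -44.82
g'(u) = -8*u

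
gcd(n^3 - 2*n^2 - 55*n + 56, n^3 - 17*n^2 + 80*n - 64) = n^2 - 9*n + 8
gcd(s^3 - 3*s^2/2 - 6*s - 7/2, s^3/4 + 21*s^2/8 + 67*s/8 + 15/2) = 1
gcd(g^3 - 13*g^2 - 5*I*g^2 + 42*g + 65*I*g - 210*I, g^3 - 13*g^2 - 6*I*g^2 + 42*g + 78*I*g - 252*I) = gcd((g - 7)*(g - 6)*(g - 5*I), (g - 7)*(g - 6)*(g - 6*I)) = g^2 - 13*g + 42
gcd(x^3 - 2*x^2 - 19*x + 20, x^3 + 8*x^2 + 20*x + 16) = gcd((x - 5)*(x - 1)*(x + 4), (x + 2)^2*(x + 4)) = x + 4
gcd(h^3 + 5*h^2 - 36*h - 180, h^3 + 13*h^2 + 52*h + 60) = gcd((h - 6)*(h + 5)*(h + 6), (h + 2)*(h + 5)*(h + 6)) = h^2 + 11*h + 30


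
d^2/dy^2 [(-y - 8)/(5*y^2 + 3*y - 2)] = 2*(-(y + 8)*(10*y + 3)^2 + (15*y + 43)*(5*y^2 + 3*y - 2))/(5*y^2 + 3*y - 2)^3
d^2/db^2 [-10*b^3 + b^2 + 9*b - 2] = 2 - 60*b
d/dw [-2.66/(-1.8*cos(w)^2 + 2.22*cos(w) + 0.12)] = (9.576*cos(w) - 5.9052)*sin(w)/(-1.8*cos(w)^2 + 2.22*cos(w) + 0.12)^2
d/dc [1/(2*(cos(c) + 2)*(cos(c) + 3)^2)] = (3*cos(c) + 7)*sin(c)/(2*(cos(c) + 2)^2*(cos(c) + 3)^3)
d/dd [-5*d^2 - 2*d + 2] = -10*d - 2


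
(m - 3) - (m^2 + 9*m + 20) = -m^2 - 8*m - 23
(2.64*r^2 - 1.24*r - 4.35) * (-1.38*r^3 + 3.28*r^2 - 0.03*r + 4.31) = -3.6432*r^5 + 10.3704*r^4 + 1.8566*r^3 - 2.8524*r^2 - 5.2139*r - 18.7485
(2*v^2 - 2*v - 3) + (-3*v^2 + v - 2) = -v^2 - v - 5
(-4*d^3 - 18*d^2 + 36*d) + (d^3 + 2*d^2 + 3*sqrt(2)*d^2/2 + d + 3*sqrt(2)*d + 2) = -3*d^3 - 16*d^2 + 3*sqrt(2)*d^2/2 + 3*sqrt(2)*d + 37*d + 2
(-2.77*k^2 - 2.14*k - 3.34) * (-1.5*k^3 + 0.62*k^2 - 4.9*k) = 4.155*k^5 + 1.4926*k^4 + 17.2562*k^3 + 8.4152*k^2 + 16.366*k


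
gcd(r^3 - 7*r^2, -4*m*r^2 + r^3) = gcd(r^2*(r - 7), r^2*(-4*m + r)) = r^2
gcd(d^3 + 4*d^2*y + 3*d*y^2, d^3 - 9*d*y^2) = d^2 + 3*d*y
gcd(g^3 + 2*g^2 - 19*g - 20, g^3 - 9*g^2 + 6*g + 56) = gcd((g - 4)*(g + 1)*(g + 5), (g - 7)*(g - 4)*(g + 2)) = g - 4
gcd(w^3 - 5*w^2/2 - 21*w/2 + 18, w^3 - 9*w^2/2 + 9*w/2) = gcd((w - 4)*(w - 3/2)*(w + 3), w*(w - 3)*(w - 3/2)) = w - 3/2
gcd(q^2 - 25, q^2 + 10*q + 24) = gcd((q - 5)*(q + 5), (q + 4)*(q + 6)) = 1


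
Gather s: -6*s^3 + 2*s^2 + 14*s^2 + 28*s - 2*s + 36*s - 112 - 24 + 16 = -6*s^3 + 16*s^2 + 62*s - 120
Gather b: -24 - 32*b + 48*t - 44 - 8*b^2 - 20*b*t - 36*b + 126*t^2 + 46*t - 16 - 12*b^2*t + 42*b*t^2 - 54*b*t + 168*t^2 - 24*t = b^2*(-12*t - 8) + b*(42*t^2 - 74*t - 68) + 294*t^2 + 70*t - 84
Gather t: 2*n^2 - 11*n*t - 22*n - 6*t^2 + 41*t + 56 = 2*n^2 - 22*n - 6*t^2 + t*(41 - 11*n) + 56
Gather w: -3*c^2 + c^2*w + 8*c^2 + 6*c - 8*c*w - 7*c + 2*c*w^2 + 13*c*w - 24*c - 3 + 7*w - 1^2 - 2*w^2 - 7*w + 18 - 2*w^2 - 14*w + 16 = 5*c^2 - 25*c + w^2*(2*c - 4) + w*(c^2 + 5*c - 14) + 30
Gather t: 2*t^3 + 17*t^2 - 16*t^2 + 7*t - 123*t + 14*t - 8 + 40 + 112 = 2*t^3 + t^2 - 102*t + 144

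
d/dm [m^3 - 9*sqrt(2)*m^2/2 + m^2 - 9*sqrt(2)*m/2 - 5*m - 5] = 3*m^2 - 9*sqrt(2)*m + 2*m - 9*sqrt(2)/2 - 5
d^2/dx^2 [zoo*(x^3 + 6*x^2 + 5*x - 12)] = zoo*(x + 2)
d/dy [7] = 0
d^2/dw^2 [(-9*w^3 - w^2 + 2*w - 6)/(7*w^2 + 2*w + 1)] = 2*(139*w^3 - 915*w^2 - 321*w + 13)/(343*w^6 + 294*w^5 + 231*w^4 + 92*w^3 + 33*w^2 + 6*w + 1)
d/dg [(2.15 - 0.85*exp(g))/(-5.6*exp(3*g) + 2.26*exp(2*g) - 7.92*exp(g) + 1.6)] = (-9.52*exp(3*g) + 38.041*exp(2*g) - 9.718*exp(g) + 15.668)*exp(g)/(31.36*exp(6*g) - 25.312*exp(5*g) + 93.8116*exp(4*g) - 53.7184*exp(3*g) + 69.9584*exp(2*g) - 25.344*exp(g) + 2.56)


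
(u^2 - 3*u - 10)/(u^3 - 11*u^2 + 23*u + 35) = (u + 2)/(u^2 - 6*u - 7)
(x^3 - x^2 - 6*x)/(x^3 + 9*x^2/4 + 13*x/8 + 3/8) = 8*x*(x^2 - x - 6)/(8*x^3 + 18*x^2 + 13*x + 3)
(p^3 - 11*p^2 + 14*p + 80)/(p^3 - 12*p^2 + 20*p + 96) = (p - 5)/(p - 6)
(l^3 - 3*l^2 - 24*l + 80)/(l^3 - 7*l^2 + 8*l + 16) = (l + 5)/(l + 1)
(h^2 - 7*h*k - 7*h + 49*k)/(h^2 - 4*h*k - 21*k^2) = (h - 7)/(h + 3*k)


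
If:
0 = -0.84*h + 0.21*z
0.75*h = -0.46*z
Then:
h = 0.00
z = 0.00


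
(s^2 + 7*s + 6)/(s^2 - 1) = (s + 6)/(s - 1)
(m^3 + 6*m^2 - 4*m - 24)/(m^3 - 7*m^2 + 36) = (m^2 + 4*m - 12)/(m^2 - 9*m + 18)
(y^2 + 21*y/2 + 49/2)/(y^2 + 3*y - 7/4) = 2*(y + 7)/(2*y - 1)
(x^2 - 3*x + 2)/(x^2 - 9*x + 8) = (x - 2)/(x - 8)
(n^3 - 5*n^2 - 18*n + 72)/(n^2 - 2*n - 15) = (-n^3 + 5*n^2 + 18*n - 72)/(-n^2 + 2*n + 15)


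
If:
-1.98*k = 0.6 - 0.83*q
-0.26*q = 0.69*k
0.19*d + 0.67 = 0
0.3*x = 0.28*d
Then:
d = -3.53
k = -0.14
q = 0.38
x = -3.29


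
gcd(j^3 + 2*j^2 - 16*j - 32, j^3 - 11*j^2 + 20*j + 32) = j - 4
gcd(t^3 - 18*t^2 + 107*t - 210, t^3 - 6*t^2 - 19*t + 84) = t - 7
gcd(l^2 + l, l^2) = l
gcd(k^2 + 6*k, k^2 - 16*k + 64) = 1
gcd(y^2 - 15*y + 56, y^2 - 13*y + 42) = y - 7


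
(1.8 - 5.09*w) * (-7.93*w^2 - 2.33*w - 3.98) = 40.3637*w^3 - 2.4143*w^2 + 16.0642*w - 7.164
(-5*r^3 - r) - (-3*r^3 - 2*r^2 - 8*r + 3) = -2*r^3 + 2*r^2 + 7*r - 3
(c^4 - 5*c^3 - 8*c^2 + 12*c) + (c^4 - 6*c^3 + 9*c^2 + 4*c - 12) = 2*c^4 - 11*c^3 + c^2 + 16*c - 12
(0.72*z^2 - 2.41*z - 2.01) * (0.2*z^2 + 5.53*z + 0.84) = 0.144*z^4 + 3.4996*z^3 - 13.1245*z^2 - 13.1397*z - 1.6884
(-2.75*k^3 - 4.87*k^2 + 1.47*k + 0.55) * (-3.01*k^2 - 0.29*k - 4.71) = 8.2775*k^5 + 15.4562*k^4 + 9.9401*k^3 + 20.8559*k^2 - 7.0832*k - 2.5905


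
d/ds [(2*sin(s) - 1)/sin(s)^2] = 2*(1 - sin(s))*cos(s)/sin(s)^3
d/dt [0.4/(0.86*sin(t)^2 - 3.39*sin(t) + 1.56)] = (1.356 - 0.688*sin(t))*cos(t)/(0.86*sin(t)^2 - 3.39*sin(t) + 1.56)^2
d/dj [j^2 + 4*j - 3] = 2*j + 4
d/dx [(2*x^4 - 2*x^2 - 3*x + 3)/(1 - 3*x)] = 2*(-9*x^4 + 4*x^3 + 3*x^2 - 2*x + 3)/(9*x^2 - 6*x + 1)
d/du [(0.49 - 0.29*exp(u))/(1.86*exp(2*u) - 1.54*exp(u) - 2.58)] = (0.5394*exp(2*u) - 1.8228*exp(u) + 1.5028)*exp(u)/(3.4596*exp(4*u) - 5.7288*exp(3*u) - 7.226*exp(2*u) + 7.9464*exp(u) + 6.6564)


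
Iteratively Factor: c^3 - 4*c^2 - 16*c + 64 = (c + 4)*(c^2 - 8*c + 16) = (c - 4)*(c + 4)*(c - 4)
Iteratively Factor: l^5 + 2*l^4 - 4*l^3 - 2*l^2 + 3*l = (l - 1)*(l^4 + 3*l^3 - l^2 - 3*l) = (l - 1)*(l + 3)*(l^3 - l) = (l - 1)*(l + 1)*(l + 3)*(l^2 - l) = l*(l - 1)*(l + 1)*(l + 3)*(l - 1)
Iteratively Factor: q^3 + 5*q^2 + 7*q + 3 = (q + 1)*(q^2 + 4*q + 3) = (q + 1)^2*(q + 3)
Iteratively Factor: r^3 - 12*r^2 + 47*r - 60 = (r - 3)*(r^2 - 9*r + 20) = (r - 4)*(r - 3)*(r - 5)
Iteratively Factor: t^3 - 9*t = (t)*(t^2 - 9) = t*(t + 3)*(t - 3)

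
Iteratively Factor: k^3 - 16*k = (k - 4)*(k^2 + 4*k) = (k - 4)*(k + 4)*(k)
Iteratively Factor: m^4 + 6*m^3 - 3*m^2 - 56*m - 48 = (m + 1)*(m^3 + 5*m^2 - 8*m - 48) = (m + 1)*(m + 4)*(m^2 + m - 12) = (m - 3)*(m + 1)*(m + 4)*(m + 4)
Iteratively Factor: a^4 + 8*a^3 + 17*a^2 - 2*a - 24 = (a + 3)*(a^3 + 5*a^2 + 2*a - 8) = (a + 2)*(a + 3)*(a^2 + 3*a - 4) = (a + 2)*(a + 3)*(a + 4)*(a - 1)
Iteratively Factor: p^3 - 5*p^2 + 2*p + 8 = (p + 1)*(p^2 - 6*p + 8) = (p - 2)*(p + 1)*(p - 4)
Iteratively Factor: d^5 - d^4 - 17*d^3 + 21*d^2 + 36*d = (d - 3)*(d^4 + 2*d^3 - 11*d^2 - 12*d) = (d - 3)^2*(d^3 + 5*d^2 + 4*d) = (d - 3)^2*(d + 4)*(d^2 + d) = (d - 3)^2*(d + 1)*(d + 4)*(d)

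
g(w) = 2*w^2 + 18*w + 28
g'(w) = 4*w + 18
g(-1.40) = 6.72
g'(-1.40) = 12.40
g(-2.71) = -6.09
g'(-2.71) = 7.16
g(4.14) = 136.80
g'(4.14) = 34.56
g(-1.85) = 1.54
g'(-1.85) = 10.60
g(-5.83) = -8.96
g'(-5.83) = -5.32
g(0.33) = 34.16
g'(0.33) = 19.32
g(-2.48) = -4.34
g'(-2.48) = 8.08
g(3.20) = 106.08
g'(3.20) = 30.80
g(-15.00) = 208.00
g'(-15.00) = -42.00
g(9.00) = 352.00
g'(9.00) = 54.00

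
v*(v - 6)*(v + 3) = v^3 - 3*v^2 - 18*v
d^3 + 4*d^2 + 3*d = d*(d + 1)*(d + 3)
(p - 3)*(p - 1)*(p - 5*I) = p^3 - 4*p^2 - 5*I*p^2 + 3*p + 20*I*p - 15*I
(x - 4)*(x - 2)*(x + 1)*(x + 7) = x^4 + 2*x^3 - 33*x^2 + 22*x + 56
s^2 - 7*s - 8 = (s - 8)*(s + 1)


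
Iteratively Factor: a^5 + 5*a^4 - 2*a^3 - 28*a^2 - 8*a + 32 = (a + 2)*(a^4 + 3*a^3 - 8*a^2 - 12*a + 16) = (a - 1)*(a + 2)*(a^3 + 4*a^2 - 4*a - 16) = (a - 1)*(a + 2)*(a + 4)*(a^2 - 4) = (a - 1)*(a + 2)^2*(a + 4)*(a - 2)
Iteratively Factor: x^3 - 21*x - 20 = (x + 1)*(x^2 - x - 20) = (x - 5)*(x + 1)*(x + 4)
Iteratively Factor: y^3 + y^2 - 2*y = (y - 1)*(y^2 + 2*y) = (y - 1)*(y + 2)*(y)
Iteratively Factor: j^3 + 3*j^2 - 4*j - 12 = (j + 3)*(j^2 - 4) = (j - 2)*(j + 3)*(j + 2)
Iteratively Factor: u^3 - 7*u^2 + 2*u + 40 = (u - 4)*(u^2 - 3*u - 10) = (u - 4)*(u + 2)*(u - 5)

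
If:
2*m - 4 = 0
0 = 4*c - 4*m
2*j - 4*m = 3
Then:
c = 2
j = 11/2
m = 2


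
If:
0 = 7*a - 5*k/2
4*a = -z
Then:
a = -z/4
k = -7*z/10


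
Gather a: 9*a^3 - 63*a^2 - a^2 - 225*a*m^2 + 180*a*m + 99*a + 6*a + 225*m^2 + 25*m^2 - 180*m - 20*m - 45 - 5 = 9*a^3 - 64*a^2 + a*(-225*m^2 + 180*m + 105) + 250*m^2 - 200*m - 50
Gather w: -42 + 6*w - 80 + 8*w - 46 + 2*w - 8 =16*w - 176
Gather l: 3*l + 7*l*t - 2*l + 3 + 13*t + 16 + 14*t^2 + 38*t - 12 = l*(7*t + 1) + 14*t^2 + 51*t + 7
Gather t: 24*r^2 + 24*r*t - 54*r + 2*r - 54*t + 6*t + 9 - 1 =24*r^2 - 52*r + t*(24*r - 48) + 8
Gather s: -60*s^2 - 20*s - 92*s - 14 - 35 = -60*s^2 - 112*s - 49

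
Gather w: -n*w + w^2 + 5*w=w^2 + w*(5 - n)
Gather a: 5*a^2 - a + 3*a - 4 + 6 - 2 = 5*a^2 + 2*a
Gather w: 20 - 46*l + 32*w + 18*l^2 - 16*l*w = 18*l^2 - 46*l + w*(32 - 16*l) + 20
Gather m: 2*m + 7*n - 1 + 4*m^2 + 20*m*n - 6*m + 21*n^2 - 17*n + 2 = 4*m^2 + m*(20*n - 4) + 21*n^2 - 10*n + 1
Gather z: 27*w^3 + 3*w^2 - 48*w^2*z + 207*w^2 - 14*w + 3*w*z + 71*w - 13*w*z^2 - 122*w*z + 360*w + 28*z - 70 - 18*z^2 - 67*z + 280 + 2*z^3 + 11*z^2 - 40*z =27*w^3 + 210*w^2 + 417*w + 2*z^3 + z^2*(-13*w - 7) + z*(-48*w^2 - 119*w - 79) + 210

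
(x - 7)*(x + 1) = x^2 - 6*x - 7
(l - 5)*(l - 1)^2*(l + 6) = l^4 - l^3 - 31*l^2 + 61*l - 30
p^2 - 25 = (p - 5)*(p + 5)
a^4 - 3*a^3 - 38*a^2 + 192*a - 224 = (a - 4)^2*(a - 2)*(a + 7)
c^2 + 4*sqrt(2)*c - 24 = (c - 2*sqrt(2))*(c + 6*sqrt(2))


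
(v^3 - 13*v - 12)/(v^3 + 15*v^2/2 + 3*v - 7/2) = 2*(v^2 - v - 12)/(2*v^2 + 13*v - 7)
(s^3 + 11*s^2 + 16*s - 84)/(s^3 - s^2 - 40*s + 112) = (s^2 + 4*s - 12)/(s^2 - 8*s + 16)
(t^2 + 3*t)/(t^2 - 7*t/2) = 2*(t + 3)/(2*t - 7)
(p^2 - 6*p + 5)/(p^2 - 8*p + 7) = (p - 5)/(p - 7)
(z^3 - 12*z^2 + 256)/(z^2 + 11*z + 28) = (z^2 - 16*z + 64)/(z + 7)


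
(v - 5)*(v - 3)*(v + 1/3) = v^3 - 23*v^2/3 + 37*v/3 + 5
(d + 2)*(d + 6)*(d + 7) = d^3 + 15*d^2 + 68*d + 84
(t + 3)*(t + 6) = t^2 + 9*t + 18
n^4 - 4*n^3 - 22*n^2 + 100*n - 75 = (n - 5)*(n - 3)*(n - 1)*(n + 5)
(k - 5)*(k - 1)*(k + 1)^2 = k^4 - 4*k^3 - 6*k^2 + 4*k + 5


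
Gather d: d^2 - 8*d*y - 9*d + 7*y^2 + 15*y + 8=d^2 + d*(-8*y - 9) + 7*y^2 + 15*y + 8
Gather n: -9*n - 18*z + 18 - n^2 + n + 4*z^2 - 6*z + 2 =-n^2 - 8*n + 4*z^2 - 24*z + 20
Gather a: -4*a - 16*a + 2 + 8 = 10 - 20*a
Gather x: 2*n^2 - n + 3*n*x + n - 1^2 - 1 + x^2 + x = 2*n^2 + x^2 + x*(3*n + 1) - 2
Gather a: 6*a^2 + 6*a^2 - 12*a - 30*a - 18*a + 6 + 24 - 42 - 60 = 12*a^2 - 60*a - 72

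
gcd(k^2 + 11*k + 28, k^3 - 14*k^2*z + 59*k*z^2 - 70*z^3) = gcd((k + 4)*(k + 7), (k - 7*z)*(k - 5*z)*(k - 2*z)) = 1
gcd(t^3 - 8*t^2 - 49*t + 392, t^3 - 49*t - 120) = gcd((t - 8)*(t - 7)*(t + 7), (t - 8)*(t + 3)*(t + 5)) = t - 8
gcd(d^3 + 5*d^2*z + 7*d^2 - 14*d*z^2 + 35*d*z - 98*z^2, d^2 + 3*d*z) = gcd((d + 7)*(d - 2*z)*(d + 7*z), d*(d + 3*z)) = 1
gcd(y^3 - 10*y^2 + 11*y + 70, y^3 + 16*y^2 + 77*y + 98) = y + 2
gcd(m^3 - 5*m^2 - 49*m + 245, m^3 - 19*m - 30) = m - 5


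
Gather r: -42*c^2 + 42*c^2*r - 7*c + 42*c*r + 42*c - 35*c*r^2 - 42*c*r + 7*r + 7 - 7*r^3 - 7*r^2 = -42*c^2 + 35*c - 7*r^3 + r^2*(-35*c - 7) + r*(42*c^2 + 7) + 7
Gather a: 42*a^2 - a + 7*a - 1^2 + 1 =42*a^2 + 6*a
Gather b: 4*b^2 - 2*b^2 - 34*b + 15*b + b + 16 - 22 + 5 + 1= 2*b^2 - 18*b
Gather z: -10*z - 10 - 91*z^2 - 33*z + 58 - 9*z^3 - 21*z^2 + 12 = -9*z^3 - 112*z^2 - 43*z + 60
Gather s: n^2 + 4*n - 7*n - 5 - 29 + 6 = n^2 - 3*n - 28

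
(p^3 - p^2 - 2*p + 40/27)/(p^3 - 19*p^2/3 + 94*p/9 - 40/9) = (p + 4/3)/(p - 4)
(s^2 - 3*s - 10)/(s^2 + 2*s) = (s - 5)/s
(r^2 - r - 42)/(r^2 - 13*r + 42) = (r + 6)/(r - 6)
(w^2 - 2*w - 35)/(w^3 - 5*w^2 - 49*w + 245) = (w + 5)/(w^2 + 2*w - 35)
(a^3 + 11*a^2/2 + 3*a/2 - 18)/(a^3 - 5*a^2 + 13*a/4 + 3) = 2*(a^2 + 7*a + 12)/(2*a^2 - 7*a - 4)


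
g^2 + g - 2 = (g - 1)*(g + 2)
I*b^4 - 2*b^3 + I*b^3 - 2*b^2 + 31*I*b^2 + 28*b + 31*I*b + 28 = (b + 1)*(b - 4*I)*(b + 7*I)*(I*b + 1)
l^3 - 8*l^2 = l^2*(l - 8)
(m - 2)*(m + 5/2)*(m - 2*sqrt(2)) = m^3 - 2*sqrt(2)*m^2 + m^2/2 - 5*m - sqrt(2)*m + 10*sqrt(2)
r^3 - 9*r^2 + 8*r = r*(r - 8)*(r - 1)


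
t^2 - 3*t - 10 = (t - 5)*(t + 2)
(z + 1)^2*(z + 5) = z^3 + 7*z^2 + 11*z + 5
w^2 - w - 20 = (w - 5)*(w + 4)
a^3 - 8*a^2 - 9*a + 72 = (a - 8)*(a - 3)*(a + 3)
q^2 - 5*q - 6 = (q - 6)*(q + 1)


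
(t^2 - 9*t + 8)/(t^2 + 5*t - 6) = (t - 8)/(t + 6)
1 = 1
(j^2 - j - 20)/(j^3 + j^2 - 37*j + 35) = (j + 4)/(j^2 + 6*j - 7)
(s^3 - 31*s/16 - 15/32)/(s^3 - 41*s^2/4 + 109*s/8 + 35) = (8*s^2 - 10*s - 3)/(4*(2*s^2 - 23*s + 56))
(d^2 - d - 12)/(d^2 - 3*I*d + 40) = (d^2 - d - 12)/(d^2 - 3*I*d + 40)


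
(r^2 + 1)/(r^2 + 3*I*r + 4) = (r + I)/(r + 4*I)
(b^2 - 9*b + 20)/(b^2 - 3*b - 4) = (b - 5)/(b + 1)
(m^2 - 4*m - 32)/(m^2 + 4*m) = (m - 8)/m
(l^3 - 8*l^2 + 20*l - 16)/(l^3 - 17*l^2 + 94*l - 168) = (l^2 - 4*l + 4)/(l^2 - 13*l + 42)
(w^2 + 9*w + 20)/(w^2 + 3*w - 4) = (w + 5)/(w - 1)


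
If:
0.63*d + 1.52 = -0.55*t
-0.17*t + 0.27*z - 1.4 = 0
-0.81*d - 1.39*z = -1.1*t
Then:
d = -7.33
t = 5.64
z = 8.73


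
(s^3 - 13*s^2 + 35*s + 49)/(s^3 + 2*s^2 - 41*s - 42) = (s^2 - 14*s + 49)/(s^2 + s - 42)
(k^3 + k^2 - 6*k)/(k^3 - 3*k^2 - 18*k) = (k - 2)/(k - 6)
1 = 1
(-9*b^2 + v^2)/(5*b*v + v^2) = (-9*b^2 + v^2)/(v*(5*b + v))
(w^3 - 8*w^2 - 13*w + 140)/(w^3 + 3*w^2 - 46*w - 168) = (w - 5)/(w + 6)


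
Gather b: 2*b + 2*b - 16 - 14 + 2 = 4*b - 28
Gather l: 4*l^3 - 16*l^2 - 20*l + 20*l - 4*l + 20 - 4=4*l^3 - 16*l^2 - 4*l + 16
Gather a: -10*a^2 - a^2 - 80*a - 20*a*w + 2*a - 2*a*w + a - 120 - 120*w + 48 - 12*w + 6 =-11*a^2 + a*(-22*w - 77) - 132*w - 66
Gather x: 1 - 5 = -4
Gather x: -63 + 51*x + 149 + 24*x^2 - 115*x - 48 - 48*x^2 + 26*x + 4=-24*x^2 - 38*x + 42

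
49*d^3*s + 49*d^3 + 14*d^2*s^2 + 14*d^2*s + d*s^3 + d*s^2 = (7*d + s)^2*(d*s + d)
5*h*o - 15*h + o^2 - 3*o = (5*h + o)*(o - 3)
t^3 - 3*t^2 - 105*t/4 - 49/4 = (t - 7)*(t + 1/2)*(t + 7/2)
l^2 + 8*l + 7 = (l + 1)*(l + 7)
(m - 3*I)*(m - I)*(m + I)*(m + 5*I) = m^4 + 2*I*m^3 + 16*m^2 + 2*I*m + 15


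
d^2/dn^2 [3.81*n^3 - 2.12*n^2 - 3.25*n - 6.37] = 22.86*n - 4.24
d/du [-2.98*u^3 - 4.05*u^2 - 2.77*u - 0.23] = -8.94*u^2 - 8.1*u - 2.77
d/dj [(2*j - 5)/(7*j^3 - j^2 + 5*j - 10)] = (14*j^3 - 2*j^2 + 10*j - (2*j - 5)*(21*j^2 - 2*j + 5) - 20)/(7*j^3 - j^2 + 5*j - 10)^2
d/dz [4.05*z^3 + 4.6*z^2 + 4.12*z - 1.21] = 12.15*z^2 + 9.2*z + 4.12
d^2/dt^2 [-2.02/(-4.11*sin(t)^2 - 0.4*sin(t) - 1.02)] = (-136.488168*sin(t)^4 - 9.96264*sin(t)^3 + 238.282028*sin(t)^2 + 20.74944*sin(t) - 16.290088)/(4.11*sin(t)^2 + 0.4*sin(t) + 1.02)^3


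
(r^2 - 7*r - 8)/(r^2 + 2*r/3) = 3*(r^2 - 7*r - 8)/(r*(3*r + 2))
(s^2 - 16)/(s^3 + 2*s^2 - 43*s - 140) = (s - 4)/(s^2 - 2*s - 35)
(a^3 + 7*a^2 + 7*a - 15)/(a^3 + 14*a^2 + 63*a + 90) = (a - 1)/(a + 6)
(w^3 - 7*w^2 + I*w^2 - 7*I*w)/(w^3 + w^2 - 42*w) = (w^2 + w*(-7 + I) - 7*I)/(w^2 + w - 42)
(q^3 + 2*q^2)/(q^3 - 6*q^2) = (q + 2)/(q - 6)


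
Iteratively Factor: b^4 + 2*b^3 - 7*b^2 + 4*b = (b - 1)*(b^3 + 3*b^2 - 4*b) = (b - 1)*(b + 4)*(b^2 - b) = b*(b - 1)*(b + 4)*(b - 1)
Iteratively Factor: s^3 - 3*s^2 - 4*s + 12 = (s + 2)*(s^2 - 5*s + 6) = (s - 2)*(s + 2)*(s - 3)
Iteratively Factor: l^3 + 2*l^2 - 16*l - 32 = (l + 4)*(l^2 - 2*l - 8) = (l - 4)*(l + 4)*(l + 2)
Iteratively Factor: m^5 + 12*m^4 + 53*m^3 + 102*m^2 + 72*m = (m + 2)*(m^4 + 10*m^3 + 33*m^2 + 36*m) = (m + 2)*(m + 3)*(m^3 + 7*m^2 + 12*m) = (m + 2)*(m + 3)^2*(m^2 + 4*m) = m*(m + 2)*(m + 3)^2*(m + 4)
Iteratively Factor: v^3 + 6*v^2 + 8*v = (v + 4)*(v^2 + 2*v) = (v + 2)*(v + 4)*(v)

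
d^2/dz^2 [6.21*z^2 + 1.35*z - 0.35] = 12.4200000000000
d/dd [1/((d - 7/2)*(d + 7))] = 2*(-4*d - 7)/(4*d^4 + 28*d^3 - 147*d^2 - 686*d + 2401)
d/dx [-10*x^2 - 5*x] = -20*x - 5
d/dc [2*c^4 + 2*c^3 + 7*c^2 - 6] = 2*c*(4*c^2 + 3*c + 7)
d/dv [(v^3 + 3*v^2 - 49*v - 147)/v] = 2*v + 3 + 147/v^2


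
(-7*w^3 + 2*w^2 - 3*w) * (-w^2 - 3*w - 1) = 7*w^5 + 19*w^4 + 4*w^3 + 7*w^2 + 3*w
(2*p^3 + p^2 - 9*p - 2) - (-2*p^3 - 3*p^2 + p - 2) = 4*p^3 + 4*p^2 - 10*p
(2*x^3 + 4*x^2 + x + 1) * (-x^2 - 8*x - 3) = -2*x^5 - 20*x^4 - 39*x^3 - 21*x^2 - 11*x - 3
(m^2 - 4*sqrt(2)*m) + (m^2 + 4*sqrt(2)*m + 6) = 2*m^2 + 6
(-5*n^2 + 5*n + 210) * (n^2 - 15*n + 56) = -5*n^4 + 80*n^3 - 145*n^2 - 2870*n + 11760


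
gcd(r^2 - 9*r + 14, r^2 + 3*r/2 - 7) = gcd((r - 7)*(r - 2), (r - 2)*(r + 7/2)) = r - 2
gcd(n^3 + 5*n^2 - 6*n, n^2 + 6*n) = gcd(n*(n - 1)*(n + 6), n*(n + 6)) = n^2 + 6*n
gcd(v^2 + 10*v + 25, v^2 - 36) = 1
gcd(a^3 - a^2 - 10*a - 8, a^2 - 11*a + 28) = a - 4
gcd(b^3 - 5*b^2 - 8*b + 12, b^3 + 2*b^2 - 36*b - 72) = b^2 - 4*b - 12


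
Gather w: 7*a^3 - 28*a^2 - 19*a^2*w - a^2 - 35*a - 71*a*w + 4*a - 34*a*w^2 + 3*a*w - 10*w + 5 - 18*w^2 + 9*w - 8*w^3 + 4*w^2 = 7*a^3 - 29*a^2 - 31*a - 8*w^3 + w^2*(-34*a - 14) + w*(-19*a^2 - 68*a - 1) + 5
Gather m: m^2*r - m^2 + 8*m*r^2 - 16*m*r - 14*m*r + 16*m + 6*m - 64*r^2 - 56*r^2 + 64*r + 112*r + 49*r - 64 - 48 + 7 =m^2*(r - 1) + m*(8*r^2 - 30*r + 22) - 120*r^2 + 225*r - 105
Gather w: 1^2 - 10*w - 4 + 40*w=30*w - 3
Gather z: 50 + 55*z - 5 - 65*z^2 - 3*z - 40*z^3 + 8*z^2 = -40*z^3 - 57*z^2 + 52*z + 45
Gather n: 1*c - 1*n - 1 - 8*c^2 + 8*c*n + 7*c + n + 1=-8*c^2 + 8*c*n + 8*c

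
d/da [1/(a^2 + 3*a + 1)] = (-2*a - 3)/(a^2 + 3*a + 1)^2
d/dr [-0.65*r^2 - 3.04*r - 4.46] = -1.3*r - 3.04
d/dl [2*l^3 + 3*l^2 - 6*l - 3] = 6*l^2 + 6*l - 6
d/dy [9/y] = -9/y^2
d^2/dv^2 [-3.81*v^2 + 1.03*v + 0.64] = -7.62000000000000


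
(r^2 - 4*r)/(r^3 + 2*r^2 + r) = (r - 4)/(r^2 + 2*r + 1)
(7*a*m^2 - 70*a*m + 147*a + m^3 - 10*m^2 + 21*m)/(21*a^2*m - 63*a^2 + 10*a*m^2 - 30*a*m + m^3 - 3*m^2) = (m - 7)/(3*a + m)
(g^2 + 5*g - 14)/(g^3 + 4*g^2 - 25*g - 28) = (g - 2)/(g^2 - 3*g - 4)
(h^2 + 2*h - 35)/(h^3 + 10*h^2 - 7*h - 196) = (h - 5)/(h^2 + 3*h - 28)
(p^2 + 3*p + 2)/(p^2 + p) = (p + 2)/p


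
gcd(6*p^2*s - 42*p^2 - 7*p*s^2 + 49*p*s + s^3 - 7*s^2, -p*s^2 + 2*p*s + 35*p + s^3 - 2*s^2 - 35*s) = p*s - 7*p - s^2 + 7*s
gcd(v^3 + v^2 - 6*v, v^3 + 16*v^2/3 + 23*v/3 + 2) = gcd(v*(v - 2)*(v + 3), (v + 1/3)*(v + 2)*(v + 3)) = v + 3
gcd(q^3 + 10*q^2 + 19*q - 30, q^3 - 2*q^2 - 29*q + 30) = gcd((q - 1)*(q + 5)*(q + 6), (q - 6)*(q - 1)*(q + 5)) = q^2 + 4*q - 5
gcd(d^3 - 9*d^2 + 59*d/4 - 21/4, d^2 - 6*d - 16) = 1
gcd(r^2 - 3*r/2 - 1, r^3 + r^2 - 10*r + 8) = r - 2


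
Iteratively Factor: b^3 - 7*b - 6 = (b - 3)*(b^2 + 3*b + 2) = (b - 3)*(b + 2)*(b + 1)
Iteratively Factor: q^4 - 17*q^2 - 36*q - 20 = (q + 2)*(q^3 - 2*q^2 - 13*q - 10) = (q + 1)*(q + 2)*(q^2 - 3*q - 10) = (q - 5)*(q + 1)*(q + 2)*(q + 2)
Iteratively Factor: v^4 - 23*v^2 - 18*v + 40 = (v - 1)*(v^3 + v^2 - 22*v - 40) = (v - 1)*(v + 4)*(v^2 - 3*v - 10) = (v - 1)*(v + 2)*(v + 4)*(v - 5)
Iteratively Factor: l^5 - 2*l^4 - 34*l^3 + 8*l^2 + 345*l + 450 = (l - 5)*(l^4 + 3*l^3 - 19*l^2 - 87*l - 90) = (l - 5)*(l + 2)*(l^3 + l^2 - 21*l - 45) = (l - 5)*(l + 2)*(l + 3)*(l^2 - 2*l - 15) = (l - 5)^2*(l + 2)*(l + 3)*(l + 3)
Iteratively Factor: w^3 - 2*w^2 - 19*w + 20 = (w - 1)*(w^2 - w - 20) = (w - 5)*(w - 1)*(w + 4)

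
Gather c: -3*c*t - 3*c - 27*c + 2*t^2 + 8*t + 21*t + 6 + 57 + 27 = c*(-3*t - 30) + 2*t^2 + 29*t + 90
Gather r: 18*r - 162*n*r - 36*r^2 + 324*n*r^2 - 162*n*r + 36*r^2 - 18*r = 324*n*r^2 - 324*n*r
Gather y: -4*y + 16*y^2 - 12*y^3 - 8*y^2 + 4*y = -12*y^3 + 8*y^2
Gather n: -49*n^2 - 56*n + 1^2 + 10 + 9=-49*n^2 - 56*n + 20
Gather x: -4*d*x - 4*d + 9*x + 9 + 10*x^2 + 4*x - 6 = -4*d + 10*x^2 + x*(13 - 4*d) + 3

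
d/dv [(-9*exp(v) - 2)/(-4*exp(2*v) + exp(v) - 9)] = (-(8*exp(v) - 1)*(9*exp(v) + 2) + 36*exp(2*v) - 9*exp(v) + 81)*exp(v)/(4*exp(2*v) - exp(v) + 9)^2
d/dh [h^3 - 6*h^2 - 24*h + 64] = 3*h^2 - 12*h - 24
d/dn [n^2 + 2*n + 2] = 2*n + 2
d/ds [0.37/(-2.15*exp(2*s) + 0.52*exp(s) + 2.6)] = (1.591*exp(s) - 0.1924)*exp(s)/(-2.15*exp(2*s) + 0.52*exp(s) + 2.6)^2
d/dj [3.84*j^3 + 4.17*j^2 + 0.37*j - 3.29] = 11.52*j^2 + 8.34*j + 0.37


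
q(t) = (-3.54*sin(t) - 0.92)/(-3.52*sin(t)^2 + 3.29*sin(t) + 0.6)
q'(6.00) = 4.73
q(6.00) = -0.12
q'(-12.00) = -2.84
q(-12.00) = -2.09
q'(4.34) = 0.05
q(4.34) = -0.43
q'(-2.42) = 0.02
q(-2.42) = -0.46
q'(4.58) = 0.02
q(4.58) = -0.42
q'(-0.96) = -0.06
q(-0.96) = -0.44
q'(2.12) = 10.00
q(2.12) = -4.66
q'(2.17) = 8.69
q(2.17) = -4.19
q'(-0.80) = -0.05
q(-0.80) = -0.45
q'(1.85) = 17.84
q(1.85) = -8.48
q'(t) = (7.04*sin(t)*cos(t) - 3.29*cos(t))*(-3.54*sin(t) - 0.92)/(-3.52*sin(t)^2 + 3.29*sin(t) + 0.6)^2 - 3.54*cos(t)/(-3.52*sin(t)^2 + 3.29*sin(t) + 0.6) = (-12.4608*sin(t)^2 - 6.4768*sin(t) + 0.9028)*cos(t)/(12.3904*sin(t)^4 - 23.1616*sin(t)^3 + 6.6001*sin(t)^2 + 3.948*sin(t) + 0.36)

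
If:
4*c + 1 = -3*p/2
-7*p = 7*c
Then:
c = -2/5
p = 2/5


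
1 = 1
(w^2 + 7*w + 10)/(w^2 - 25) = (w + 2)/(w - 5)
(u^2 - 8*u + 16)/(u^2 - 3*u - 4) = (u - 4)/(u + 1)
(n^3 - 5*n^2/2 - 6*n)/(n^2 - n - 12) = n*(2*n + 3)/(2*(n + 3))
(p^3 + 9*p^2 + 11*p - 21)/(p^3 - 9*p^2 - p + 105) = (p^2 + 6*p - 7)/(p^2 - 12*p + 35)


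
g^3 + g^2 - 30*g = g*(g - 5)*(g + 6)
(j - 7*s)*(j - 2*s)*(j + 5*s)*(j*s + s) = j^4*s - 4*j^3*s^2 + j^3*s - 31*j^2*s^3 - 4*j^2*s^2 + 70*j*s^4 - 31*j*s^3 + 70*s^4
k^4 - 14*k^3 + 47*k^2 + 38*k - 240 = (k - 8)*(k - 5)*(k - 3)*(k + 2)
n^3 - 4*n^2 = n^2*(n - 4)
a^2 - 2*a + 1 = (a - 1)^2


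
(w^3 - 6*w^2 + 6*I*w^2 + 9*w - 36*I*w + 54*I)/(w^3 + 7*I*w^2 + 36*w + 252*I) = (w^2 - 6*w + 9)/(w^2 + I*w + 42)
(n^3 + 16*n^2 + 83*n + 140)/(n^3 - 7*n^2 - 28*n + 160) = (n^2 + 11*n + 28)/(n^2 - 12*n + 32)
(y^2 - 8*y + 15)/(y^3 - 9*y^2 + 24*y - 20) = (y - 3)/(y^2 - 4*y + 4)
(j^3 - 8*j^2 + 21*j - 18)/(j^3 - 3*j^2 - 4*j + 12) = (j - 3)/(j + 2)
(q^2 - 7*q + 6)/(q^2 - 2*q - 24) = (q - 1)/(q + 4)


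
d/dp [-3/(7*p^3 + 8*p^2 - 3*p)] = 3*(21*p^2 + 16*p - 3)/(p^2*(7*p^2 + 8*p - 3)^2)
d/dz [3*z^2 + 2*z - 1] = 6*z + 2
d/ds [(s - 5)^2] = 2*s - 10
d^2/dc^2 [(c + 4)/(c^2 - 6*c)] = 2*(c*(2 - 3*c)*(c - 6) + 4*(c - 3)^2*(c + 4))/(c^3*(c - 6)^3)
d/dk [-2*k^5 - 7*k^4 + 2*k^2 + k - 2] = -10*k^4 - 28*k^3 + 4*k + 1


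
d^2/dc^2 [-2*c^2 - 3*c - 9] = -4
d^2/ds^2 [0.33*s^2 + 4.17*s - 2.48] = 0.660000000000000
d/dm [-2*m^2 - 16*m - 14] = -4*m - 16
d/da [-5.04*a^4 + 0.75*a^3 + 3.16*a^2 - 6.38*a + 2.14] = -20.16*a^3 + 2.25*a^2 + 6.32*a - 6.38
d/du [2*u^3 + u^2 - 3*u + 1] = 6*u^2 + 2*u - 3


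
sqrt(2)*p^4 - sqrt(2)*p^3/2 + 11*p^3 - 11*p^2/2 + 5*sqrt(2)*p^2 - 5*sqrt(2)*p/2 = p*(p - 1/2)*(p + 5*sqrt(2))*(sqrt(2)*p + 1)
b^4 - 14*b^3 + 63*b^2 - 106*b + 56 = (b - 7)*(b - 4)*(b - 2)*(b - 1)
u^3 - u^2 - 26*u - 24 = (u - 6)*(u + 1)*(u + 4)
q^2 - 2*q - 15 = (q - 5)*(q + 3)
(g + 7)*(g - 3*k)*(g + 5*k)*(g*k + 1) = g^4*k + 2*g^3*k^2 + 7*g^3*k + g^3 - 15*g^2*k^3 + 14*g^2*k^2 + 2*g^2*k + 7*g^2 - 105*g*k^3 - 15*g*k^2 + 14*g*k - 105*k^2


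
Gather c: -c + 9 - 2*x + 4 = -c - 2*x + 13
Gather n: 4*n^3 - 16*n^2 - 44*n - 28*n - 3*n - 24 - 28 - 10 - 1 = 4*n^3 - 16*n^2 - 75*n - 63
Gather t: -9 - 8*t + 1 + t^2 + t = t^2 - 7*t - 8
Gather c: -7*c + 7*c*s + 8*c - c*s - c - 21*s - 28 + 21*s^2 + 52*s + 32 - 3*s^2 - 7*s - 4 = 6*c*s + 18*s^2 + 24*s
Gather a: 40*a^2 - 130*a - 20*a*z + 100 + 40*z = 40*a^2 + a*(-20*z - 130) + 40*z + 100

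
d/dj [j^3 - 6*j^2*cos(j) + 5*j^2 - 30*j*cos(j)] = 6*j^2*sin(j) + 3*j^2 + 30*j*sin(j) - 12*j*cos(j) + 10*j - 30*cos(j)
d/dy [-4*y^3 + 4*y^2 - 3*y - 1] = -12*y^2 + 8*y - 3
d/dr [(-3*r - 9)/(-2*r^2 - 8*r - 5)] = 3*(2*r^2 + 8*r - 4*(r + 2)*(r + 3) + 5)/(2*r^2 + 8*r + 5)^2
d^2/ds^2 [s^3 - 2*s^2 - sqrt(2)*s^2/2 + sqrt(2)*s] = 6*s - 4 - sqrt(2)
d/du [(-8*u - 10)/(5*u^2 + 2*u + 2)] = 4*(10*u^2 + 25*u + 1)/(25*u^4 + 20*u^3 + 24*u^2 + 8*u + 4)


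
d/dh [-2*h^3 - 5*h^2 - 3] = 2*h*(-3*h - 5)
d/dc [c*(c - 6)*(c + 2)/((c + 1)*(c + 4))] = (c^4 + 10*c^3 + 4*c^2 - 32*c - 48)/(c^4 + 10*c^3 + 33*c^2 + 40*c + 16)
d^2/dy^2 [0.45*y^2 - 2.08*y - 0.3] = 0.900000000000000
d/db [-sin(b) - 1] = -cos(b)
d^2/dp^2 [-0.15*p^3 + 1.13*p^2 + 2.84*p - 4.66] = 2.26 - 0.9*p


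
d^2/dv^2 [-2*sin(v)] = 2*sin(v)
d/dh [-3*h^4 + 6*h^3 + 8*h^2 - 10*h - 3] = -12*h^3 + 18*h^2 + 16*h - 10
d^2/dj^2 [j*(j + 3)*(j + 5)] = 6*j + 16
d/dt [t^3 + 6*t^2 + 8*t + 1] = 3*t^2 + 12*t + 8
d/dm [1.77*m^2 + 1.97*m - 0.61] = 3.54*m + 1.97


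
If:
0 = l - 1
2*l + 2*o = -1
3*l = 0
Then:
No Solution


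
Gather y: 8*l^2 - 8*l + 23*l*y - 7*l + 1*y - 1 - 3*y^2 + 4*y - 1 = 8*l^2 - 15*l - 3*y^2 + y*(23*l + 5) - 2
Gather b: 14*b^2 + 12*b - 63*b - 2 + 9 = 14*b^2 - 51*b + 7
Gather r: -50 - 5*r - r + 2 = -6*r - 48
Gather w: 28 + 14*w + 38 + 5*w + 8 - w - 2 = 18*w + 72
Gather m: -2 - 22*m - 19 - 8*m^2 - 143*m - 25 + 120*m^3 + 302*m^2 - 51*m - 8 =120*m^3 + 294*m^2 - 216*m - 54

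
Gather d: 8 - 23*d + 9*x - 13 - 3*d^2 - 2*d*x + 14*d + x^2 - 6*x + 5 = -3*d^2 + d*(-2*x - 9) + x^2 + 3*x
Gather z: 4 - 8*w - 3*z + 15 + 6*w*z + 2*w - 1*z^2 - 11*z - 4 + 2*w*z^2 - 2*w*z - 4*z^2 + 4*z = -6*w + z^2*(2*w - 5) + z*(4*w - 10) + 15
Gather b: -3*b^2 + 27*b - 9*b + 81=-3*b^2 + 18*b + 81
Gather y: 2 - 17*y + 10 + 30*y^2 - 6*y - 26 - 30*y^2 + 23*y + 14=0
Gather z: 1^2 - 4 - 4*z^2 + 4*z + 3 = -4*z^2 + 4*z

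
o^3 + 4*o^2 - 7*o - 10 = (o - 2)*(o + 1)*(o + 5)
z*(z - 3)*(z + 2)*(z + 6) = z^4 + 5*z^3 - 12*z^2 - 36*z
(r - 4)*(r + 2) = r^2 - 2*r - 8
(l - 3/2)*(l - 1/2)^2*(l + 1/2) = l^4 - 2*l^3 + l^2/2 + l/2 - 3/16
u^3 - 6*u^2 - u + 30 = (u - 5)*(u - 3)*(u + 2)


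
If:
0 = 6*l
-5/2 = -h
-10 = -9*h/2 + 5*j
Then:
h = 5/2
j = 1/4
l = 0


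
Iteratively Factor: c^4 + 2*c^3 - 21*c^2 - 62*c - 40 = (c - 5)*(c^3 + 7*c^2 + 14*c + 8) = (c - 5)*(c + 2)*(c^2 + 5*c + 4) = (c - 5)*(c + 1)*(c + 2)*(c + 4)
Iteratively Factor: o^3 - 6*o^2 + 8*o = (o)*(o^2 - 6*o + 8) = o*(o - 4)*(o - 2)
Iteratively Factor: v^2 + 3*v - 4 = (v - 1)*(v + 4)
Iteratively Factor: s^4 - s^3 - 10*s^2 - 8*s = (s + 2)*(s^3 - 3*s^2 - 4*s) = s*(s + 2)*(s^2 - 3*s - 4) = s*(s + 1)*(s + 2)*(s - 4)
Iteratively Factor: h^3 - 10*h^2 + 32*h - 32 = (h - 2)*(h^2 - 8*h + 16) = (h - 4)*(h - 2)*(h - 4)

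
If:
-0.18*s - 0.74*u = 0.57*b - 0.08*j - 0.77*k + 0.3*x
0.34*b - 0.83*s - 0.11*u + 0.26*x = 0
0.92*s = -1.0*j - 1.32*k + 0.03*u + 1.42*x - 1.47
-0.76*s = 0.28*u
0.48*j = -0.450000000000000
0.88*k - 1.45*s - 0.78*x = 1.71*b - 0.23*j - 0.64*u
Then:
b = -0.30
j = -0.94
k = 0.02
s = 0.00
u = -0.01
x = 0.40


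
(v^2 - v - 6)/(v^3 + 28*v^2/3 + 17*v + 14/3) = 3*(v - 3)/(3*v^2 + 22*v + 7)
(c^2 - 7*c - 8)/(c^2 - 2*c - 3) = (c - 8)/(c - 3)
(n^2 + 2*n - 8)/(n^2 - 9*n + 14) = (n + 4)/(n - 7)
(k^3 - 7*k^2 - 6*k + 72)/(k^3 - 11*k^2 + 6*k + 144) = (k - 4)/(k - 8)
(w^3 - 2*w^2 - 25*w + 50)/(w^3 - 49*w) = (w^3 - 2*w^2 - 25*w + 50)/(w*(w^2 - 49))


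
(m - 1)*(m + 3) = m^2 + 2*m - 3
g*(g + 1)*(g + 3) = g^3 + 4*g^2 + 3*g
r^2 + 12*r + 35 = (r + 5)*(r + 7)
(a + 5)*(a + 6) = a^2 + 11*a + 30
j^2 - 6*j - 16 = (j - 8)*(j + 2)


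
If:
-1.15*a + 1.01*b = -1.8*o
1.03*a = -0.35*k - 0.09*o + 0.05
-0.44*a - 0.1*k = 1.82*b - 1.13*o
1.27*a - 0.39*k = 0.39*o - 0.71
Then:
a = -0.29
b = -0.07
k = 1.03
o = -0.14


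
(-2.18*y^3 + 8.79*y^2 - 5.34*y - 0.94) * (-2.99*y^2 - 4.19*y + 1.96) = 6.5182*y^5 - 17.1479*y^4 - 25.1363*y^3 + 42.4136*y^2 - 6.5278*y - 1.8424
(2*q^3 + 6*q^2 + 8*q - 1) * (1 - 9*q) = -18*q^4 - 52*q^3 - 66*q^2 + 17*q - 1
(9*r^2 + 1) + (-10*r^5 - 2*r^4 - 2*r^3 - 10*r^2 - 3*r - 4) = -10*r^5 - 2*r^4 - 2*r^3 - r^2 - 3*r - 3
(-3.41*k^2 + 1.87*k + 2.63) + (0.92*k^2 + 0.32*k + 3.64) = -2.49*k^2 + 2.19*k + 6.27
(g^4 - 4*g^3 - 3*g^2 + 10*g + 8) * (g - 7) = g^5 - 11*g^4 + 25*g^3 + 31*g^2 - 62*g - 56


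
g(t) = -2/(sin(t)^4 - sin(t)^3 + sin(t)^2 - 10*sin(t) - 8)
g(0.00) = 0.25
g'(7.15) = -0.05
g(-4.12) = 0.13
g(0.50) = 0.16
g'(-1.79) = 0.39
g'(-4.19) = 0.03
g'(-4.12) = 0.04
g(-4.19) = 0.12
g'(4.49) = 0.40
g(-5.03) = 0.12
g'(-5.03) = -0.02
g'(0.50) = -0.10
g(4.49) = -0.44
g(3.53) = 0.50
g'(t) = -2*(-4*sin(t)^3*cos(t) + 3*sin(t)^2*cos(t) - 2*sin(t)*cos(t) + 10*cos(t))/(sin(t)^4 - sin(t)^3 + sin(t)^2 - 10*sin(t) - 8)^2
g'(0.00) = -0.31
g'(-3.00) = 0.48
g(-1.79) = -0.44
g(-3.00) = 0.30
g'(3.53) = 1.32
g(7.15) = 0.13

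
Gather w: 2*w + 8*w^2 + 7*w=8*w^2 + 9*w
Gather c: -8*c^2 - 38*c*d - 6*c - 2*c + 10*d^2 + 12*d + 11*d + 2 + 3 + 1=-8*c^2 + c*(-38*d - 8) + 10*d^2 + 23*d + 6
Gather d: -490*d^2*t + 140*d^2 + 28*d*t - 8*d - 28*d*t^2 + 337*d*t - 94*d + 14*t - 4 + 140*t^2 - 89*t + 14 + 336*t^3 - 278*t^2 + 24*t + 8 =d^2*(140 - 490*t) + d*(-28*t^2 + 365*t - 102) + 336*t^3 - 138*t^2 - 51*t + 18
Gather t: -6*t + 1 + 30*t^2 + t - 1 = 30*t^2 - 5*t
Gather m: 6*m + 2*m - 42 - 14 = 8*m - 56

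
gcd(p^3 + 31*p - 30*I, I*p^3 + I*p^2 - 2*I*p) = 1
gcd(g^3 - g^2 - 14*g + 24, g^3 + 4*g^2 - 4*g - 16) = g^2 + 2*g - 8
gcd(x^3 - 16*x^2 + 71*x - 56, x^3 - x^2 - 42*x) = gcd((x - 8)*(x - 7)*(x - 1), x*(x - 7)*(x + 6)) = x - 7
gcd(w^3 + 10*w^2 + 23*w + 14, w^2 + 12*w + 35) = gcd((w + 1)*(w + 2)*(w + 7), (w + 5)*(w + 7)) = w + 7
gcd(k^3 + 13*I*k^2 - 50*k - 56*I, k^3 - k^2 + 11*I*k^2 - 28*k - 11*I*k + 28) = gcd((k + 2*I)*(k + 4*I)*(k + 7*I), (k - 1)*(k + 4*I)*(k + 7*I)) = k^2 + 11*I*k - 28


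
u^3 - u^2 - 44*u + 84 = (u - 6)*(u - 2)*(u + 7)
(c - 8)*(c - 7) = c^2 - 15*c + 56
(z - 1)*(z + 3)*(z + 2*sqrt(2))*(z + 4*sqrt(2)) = z^4 + 2*z^3 + 6*sqrt(2)*z^3 + 13*z^2 + 12*sqrt(2)*z^2 - 18*sqrt(2)*z + 32*z - 48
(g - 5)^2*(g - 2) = g^3 - 12*g^2 + 45*g - 50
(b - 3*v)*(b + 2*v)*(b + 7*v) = b^3 + 6*b^2*v - 13*b*v^2 - 42*v^3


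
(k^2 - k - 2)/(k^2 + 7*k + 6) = (k - 2)/(k + 6)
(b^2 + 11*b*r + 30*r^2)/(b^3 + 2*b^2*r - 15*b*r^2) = (-b - 6*r)/(b*(-b + 3*r))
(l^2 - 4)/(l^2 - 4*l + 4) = (l + 2)/(l - 2)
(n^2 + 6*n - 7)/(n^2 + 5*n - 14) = (n - 1)/(n - 2)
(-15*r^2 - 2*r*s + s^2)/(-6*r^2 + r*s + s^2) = (5*r - s)/(2*r - s)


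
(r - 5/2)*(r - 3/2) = r^2 - 4*r + 15/4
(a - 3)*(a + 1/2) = a^2 - 5*a/2 - 3/2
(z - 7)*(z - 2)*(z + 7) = z^3 - 2*z^2 - 49*z + 98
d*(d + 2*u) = d^2 + 2*d*u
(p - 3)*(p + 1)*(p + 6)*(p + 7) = p^4 + 11*p^3 + 13*p^2 - 123*p - 126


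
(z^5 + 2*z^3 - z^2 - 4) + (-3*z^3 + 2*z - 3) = z^5 - z^3 - z^2 + 2*z - 7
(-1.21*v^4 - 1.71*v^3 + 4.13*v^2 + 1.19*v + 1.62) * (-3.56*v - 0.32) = 4.3076*v^5 + 6.4748*v^4 - 14.1556*v^3 - 5.558*v^2 - 6.148*v - 0.5184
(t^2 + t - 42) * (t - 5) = t^3 - 4*t^2 - 47*t + 210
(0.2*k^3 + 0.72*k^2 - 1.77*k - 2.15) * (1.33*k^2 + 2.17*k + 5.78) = 0.266*k^5 + 1.3916*k^4 + 0.3643*k^3 - 2.5388*k^2 - 14.8961*k - 12.427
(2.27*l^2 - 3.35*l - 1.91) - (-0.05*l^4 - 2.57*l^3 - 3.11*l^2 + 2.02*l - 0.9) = 0.05*l^4 + 2.57*l^3 + 5.38*l^2 - 5.37*l - 1.01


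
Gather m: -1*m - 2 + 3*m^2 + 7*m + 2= 3*m^2 + 6*m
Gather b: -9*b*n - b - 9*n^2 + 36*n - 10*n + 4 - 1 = b*(-9*n - 1) - 9*n^2 + 26*n + 3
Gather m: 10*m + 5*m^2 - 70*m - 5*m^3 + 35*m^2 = -5*m^3 + 40*m^2 - 60*m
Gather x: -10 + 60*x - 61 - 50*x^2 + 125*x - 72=-50*x^2 + 185*x - 143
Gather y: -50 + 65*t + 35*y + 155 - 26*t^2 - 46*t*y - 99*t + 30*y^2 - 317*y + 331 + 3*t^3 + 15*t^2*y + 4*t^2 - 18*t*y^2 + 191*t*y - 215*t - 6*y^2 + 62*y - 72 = 3*t^3 - 22*t^2 - 249*t + y^2*(24 - 18*t) + y*(15*t^2 + 145*t - 220) + 364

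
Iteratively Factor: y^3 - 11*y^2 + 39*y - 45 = (y - 3)*(y^2 - 8*y + 15) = (y - 3)^2*(y - 5)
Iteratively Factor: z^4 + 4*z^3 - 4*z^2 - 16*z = (z - 2)*(z^3 + 6*z^2 + 8*z) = z*(z - 2)*(z^2 + 6*z + 8) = z*(z - 2)*(z + 4)*(z + 2)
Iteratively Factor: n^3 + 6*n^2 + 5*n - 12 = (n + 3)*(n^2 + 3*n - 4) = (n + 3)*(n + 4)*(n - 1)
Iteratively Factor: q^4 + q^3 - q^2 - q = (q)*(q^3 + q^2 - q - 1) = q*(q + 1)*(q^2 - 1) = q*(q - 1)*(q + 1)*(q + 1)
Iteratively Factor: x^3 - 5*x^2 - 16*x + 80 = (x + 4)*(x^2 - 9*x + 20) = (x - 4)*(x + 4)*(x - 5)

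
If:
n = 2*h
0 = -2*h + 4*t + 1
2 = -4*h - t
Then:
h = -7/18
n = -7/9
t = -4/9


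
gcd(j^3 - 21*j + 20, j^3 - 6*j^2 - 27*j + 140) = j^2 + j - 20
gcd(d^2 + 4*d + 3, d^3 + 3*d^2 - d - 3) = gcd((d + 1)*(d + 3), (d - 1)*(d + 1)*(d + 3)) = d^2 + 4*d + 3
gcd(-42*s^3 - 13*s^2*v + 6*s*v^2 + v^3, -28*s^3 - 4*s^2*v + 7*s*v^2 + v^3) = 14*s^2 + 9*s*v + v^2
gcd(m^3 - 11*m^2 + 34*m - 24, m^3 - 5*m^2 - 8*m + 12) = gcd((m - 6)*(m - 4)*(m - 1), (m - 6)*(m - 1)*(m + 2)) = m^2 - 7*m + 6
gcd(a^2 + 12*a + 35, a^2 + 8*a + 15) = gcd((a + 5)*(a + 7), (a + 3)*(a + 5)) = a + 5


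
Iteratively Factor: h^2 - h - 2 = (h + 1)*(h - 2)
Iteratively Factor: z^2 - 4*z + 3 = (z - 1)*(z - 3)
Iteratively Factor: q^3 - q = (q + 1)*(q^2 - q) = (q - 1)*(q + 1)*(q)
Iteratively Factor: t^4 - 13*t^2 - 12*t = (t + 3)*(t^3 - 3*t^2 - 4*t) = (t + 1)*(t + 3)*(t^2 - 4*t) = (t - 4)*(t + 1)*(t + 3)*(t)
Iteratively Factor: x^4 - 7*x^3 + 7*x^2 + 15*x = (x + 1)*(x^3 - 8*x^2 + 15*x) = x*(x + 1)*(x^2 - 8*x + 15) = x*(x - 3)*(x + 1)*(x - 5)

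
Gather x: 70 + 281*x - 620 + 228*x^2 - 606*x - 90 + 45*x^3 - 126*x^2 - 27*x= 45*x^3 + 102*x^2 - 352*x - 640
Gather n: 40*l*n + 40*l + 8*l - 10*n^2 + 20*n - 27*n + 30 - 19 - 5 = 48*l - 10*n^2 + n*(40*l - 7) + 6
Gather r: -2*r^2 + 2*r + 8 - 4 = -2*r^2 + 2*r + 4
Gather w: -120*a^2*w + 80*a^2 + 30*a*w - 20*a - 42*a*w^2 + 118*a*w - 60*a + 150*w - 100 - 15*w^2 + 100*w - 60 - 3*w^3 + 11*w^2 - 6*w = 80*a^2 - 80*a - 3*w^3 + w^2*(-42*a - 4) + w*(-120*a^2 + 148*a + 244) - 160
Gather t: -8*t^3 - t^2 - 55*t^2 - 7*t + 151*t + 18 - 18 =-8*t^3 - 56*t^2 + 144*t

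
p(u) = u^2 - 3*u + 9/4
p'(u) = 2*u - 3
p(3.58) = 4.33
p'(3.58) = 4.16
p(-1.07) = 6.60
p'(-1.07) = -5.14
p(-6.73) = 67.73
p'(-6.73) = -16.46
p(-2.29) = 14.36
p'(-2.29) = -7.58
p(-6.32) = 61.15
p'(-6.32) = -15.64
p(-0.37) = 3.50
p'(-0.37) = -3.74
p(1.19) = 0.10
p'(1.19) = -0.62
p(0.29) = 1.46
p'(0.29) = -2.42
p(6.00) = 20.25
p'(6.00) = 9.00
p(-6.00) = 56.25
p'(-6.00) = -15.00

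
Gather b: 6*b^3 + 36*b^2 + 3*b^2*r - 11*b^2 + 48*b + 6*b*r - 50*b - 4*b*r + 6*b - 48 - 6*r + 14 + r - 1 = 6*b^3 + b^2*(3*r + 25) + b*(2*r + 4) - 5*r - 35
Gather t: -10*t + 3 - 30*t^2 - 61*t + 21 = -30*t^2 - 71*t + 24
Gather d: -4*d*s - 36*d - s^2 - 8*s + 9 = d*(-4*s - 36) - s^2 - 8*s + 9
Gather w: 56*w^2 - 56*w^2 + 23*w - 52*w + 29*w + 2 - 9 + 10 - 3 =0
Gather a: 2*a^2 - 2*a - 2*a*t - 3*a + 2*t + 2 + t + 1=2*a^2 + a*(-2*t - 5) + 3*t + 3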